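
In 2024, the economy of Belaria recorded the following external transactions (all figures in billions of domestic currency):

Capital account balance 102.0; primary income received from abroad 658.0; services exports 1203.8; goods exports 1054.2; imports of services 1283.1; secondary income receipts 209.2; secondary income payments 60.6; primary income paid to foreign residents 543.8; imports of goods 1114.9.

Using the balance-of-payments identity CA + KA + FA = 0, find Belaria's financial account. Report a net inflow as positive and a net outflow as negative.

-224.8

Goods balance = 1054.2 - 1114.9 = -60.7
Services balance = 1203.8 - 1283.1 = -79.3
Trade balance (goods + services) = -60.7 + (-79.3) = -140.0
Net primary income = 658.0 - 543.8 = 114.2
Net secondary income = 209.2 - 60.6 = 148.6
Current account = -140.0 + 114.2 + 148.6 = 122.8
Financial account = -(122.8 + 102.0) = -224.8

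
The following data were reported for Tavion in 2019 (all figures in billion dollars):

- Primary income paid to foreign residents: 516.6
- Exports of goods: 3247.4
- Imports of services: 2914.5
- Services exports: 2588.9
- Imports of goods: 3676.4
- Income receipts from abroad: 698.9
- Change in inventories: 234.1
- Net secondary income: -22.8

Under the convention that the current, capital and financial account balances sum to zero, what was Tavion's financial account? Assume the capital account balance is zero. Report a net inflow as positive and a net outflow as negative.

595.1

Goods balance = 3247.4 - 3676.4 = -429.0
Services balance = 2588.9 - 2914.5 = -325.6
Trade balance (goods + services) = -429.0 + (-325.6) = -754.6
Net primary income = 698.9 - 516.6 = 182.3
Net secondary income = -22.8
Current account = -754.6 + 182.3 + (-22.8) = -595.1
Financial account = -(-595.1) = 595.1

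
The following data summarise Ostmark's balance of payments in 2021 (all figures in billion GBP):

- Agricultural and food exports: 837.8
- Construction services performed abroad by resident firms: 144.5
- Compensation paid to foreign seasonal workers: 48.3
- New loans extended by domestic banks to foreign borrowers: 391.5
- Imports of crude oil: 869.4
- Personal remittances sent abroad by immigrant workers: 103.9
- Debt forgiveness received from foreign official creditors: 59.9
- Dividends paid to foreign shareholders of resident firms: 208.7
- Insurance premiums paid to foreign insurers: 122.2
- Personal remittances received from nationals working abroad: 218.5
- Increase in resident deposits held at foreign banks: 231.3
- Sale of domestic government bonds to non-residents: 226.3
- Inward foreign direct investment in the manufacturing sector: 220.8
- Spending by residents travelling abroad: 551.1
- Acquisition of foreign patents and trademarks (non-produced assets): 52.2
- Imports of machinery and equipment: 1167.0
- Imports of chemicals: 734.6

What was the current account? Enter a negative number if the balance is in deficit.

-2604.4

Goods: -1167.0 + 837.8 - 734.6 - 869.4 = -1933.2
Services: 144.5 - 551.1 - 122.2 = -528.8
Primary income: -48.3 - 208.7 = -257.0
Secondary income: -103.9 + 218.5 = 114.6
Current account = (-1933.2) + (-528.8) + (-257.0) + 114.6 = -2604.4
(Excluded from the current account — financial account: new loans extended by domestic banks to foreign borrowers 391.5, increase in resident deposits held at foreign banks 231.3, sale of domestic government bonds to non-residents 226.3, inward foreign direct investment in the manufacturing sector 220.8; capital account: debt forgiveness received from foreign official creditors 59.9, acquisition of foreign patents and trademarks (non-produced assets) 52.2.)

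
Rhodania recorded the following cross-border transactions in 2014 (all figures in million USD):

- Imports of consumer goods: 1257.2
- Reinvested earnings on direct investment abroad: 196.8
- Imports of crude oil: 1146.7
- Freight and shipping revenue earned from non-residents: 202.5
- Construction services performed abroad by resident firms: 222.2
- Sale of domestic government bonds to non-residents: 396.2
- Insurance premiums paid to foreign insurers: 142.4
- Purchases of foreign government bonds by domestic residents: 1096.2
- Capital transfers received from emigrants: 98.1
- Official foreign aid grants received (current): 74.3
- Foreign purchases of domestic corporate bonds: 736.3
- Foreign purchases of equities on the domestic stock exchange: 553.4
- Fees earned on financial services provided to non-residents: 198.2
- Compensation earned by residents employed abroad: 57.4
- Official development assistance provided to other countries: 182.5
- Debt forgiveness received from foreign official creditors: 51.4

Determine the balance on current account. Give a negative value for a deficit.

-1777.4

Goods: -1257.2 - 1146.7 = -2403.9
Services: -142.4 + 198.2 + 222.2 + 202.5 = 480.5
Primary income: 57.4 + 196.8 = 254.2
Secondary income: -182.5 + 74.3 = -108.2
Current account = (-2403.9) + 480.5 + 254.2 + (-108.2) = -1777.4
(Excluded from the current account — financial account: sale of domestic government bonds to non-residents 396.2, purchases of foreign government bonds by domestic residents 1096.2, foreign purchases of domestic corporate bonds 736.3, foreign purchases of equities on the domestic stock exchange 553.4; capital account: capital transfers received from emigrants 98.1, debt forgiveness received from foreign official creditors 51.4.)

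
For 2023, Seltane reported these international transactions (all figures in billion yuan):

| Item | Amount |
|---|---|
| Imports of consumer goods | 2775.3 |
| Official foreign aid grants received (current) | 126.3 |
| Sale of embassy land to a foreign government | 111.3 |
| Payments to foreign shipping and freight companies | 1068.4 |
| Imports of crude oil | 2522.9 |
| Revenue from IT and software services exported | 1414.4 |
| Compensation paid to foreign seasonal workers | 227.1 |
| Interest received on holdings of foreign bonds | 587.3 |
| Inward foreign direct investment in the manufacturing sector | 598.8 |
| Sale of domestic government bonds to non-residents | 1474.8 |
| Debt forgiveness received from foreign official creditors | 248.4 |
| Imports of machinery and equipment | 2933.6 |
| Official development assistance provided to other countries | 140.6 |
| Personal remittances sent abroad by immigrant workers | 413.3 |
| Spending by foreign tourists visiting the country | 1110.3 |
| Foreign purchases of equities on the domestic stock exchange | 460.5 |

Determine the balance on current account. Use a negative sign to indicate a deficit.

Goods: -2775.3 - 2522.9 - 2933.6 = -8231.8
Services: 1414.4 + 1110.3 - 1068.4 = 1456.3
Primary income: -227.1 + 587.3 = 360.2
Secondary income: -140.6 - 413.3 + 126.3 = -427.6
Current account = (-8231.8) + 1456.3 + 360.2 + (-427.6) = -6842.9
(Excluded from the current account — capital account: sale of embassy land to a foreign government 111.3, debt forgiveness received from foreign official creditors 248.4; financial account: inward foreign direct investment in the manufacturing sector 598.8, sale of domestic government bonds to non-residents 1474.8, foreign purchases of equities on the domestic stock exchange 460.5.)

-6842.9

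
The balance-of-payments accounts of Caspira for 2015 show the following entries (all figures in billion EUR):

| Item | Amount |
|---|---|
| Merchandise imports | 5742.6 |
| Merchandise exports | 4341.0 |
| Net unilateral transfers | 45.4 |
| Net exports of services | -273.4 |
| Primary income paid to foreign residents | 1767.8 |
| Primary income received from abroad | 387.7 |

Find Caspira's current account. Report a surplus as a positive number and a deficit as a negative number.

Goods balance = 4341.0 - 5742.6 = -1401.6
Services balance = -273.4
Trade balance (goods + services) = -1401.6 + (-273.4) = -1675.0
Net primary income = 387.7 - 1767.8 = -1380.1
Net secondary income = 45.4
Current account = -1675.0 + (-1380.1) + 45.4 = -3009.7

-3009.7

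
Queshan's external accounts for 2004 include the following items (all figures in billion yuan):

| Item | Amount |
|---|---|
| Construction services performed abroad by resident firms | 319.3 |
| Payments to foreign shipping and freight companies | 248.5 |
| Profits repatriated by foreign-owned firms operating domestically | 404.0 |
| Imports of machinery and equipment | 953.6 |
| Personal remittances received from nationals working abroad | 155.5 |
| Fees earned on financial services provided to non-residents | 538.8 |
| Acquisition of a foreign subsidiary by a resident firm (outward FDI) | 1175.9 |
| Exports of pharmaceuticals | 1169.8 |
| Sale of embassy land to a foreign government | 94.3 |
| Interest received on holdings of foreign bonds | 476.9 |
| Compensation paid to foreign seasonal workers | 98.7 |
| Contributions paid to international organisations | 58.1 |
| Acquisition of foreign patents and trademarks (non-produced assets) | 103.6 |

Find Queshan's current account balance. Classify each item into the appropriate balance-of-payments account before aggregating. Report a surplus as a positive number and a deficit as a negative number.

897.4

Goods: -953.6 + 1169.8 = 216.2
Services: -248.5 + 319.3 + 538.8 = 609.6
Primary income: 476.9 - 404.0 - 98.7 = -25.8
Secondary income: 155.5 - 58.1 = 97.4
Current account = 216.2 + 609.6 + (-25.8) + 97.4 = 897.4
(Excluded from the current account — financial account: acquisition of a foreign subsidiary by a resident firm (outward FDI) 1175.9; capital account: sale of embassy land to a foreign government 94.3, acquisition of foreign patents and trademarks (non-produced assets) 103.6.)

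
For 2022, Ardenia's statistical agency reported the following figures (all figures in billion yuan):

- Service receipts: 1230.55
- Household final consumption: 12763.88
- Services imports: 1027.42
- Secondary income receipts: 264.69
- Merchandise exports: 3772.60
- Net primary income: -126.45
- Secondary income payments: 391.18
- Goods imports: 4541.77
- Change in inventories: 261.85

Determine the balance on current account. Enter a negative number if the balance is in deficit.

Goods balance = 3772.60 - 4541.77 = -769.17
Services balance = 1230.55 - 1027.42 = 203.13
Trade balance (goods + services) = -769.17 + 203.13 = -566.04
Net primary income = -126.45
Net secondary income = 264.69 - 391.18 = -126.49
Current account = -566.04 + (-126.45) + (-126.49) = -818.98

-818.98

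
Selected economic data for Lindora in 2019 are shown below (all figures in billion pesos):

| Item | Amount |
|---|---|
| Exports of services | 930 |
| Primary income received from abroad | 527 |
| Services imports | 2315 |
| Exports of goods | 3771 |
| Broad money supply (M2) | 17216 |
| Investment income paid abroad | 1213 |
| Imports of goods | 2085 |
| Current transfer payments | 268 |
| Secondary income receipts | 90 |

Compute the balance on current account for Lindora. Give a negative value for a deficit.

Goods balance = 3771 - 2085 = 1686
Services balance = 930 - 2315 = -1385
Trade balance (goods + services) = 1686 + (-1385) = 301
Net primary income = 527 - 1213 = -686
Net secondary income = 90 - 268 = -178
Current account = 301 + (-686) + (-178) = -563

-563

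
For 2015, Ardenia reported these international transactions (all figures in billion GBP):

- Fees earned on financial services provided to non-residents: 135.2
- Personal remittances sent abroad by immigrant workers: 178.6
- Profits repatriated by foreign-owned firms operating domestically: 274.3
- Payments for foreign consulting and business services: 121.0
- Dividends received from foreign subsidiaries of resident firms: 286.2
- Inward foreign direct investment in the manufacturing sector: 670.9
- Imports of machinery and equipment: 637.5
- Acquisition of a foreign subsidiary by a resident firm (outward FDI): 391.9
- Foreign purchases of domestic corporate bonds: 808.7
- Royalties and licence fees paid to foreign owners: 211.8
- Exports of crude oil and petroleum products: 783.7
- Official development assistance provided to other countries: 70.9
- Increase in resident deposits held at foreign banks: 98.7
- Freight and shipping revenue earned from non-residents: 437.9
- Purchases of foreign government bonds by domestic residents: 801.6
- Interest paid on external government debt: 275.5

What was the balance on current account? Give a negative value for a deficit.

Goods: 783.7 - 637.5 = 146.2
Services: -121.0 + 135.2 - 211.8 + 437.9 = 240.3
Primary income: -275.5 - 274.3 + 286.2 = -263.6
Secondary income: -70.9 - 178.6 = -249.5
Current account = 146.2 + 240.3 + (-263.6) + (-249.5) = -126.6
(Excluded from the current account — financial account: inward foreign direct investment in the manufacturing sector 670.9, acquisition of a foreign subsidiary by a resident firm (outward FDI) 391.9, foreign purchases of domestic corporate bonds 808.7, increase in resident deposits held at foreign banks 98.7, purchases of foreign government bonds by domestic residents 801.6.)

-126.6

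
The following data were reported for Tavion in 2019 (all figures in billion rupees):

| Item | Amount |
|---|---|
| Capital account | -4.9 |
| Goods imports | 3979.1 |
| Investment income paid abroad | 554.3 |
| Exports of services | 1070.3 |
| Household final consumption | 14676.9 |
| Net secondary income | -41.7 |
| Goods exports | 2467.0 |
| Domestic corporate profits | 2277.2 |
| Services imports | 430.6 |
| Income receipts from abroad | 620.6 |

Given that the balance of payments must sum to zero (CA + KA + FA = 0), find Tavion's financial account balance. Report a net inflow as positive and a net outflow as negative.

Goods balance = 2467.0 - 3979.1 = -1512.1
Services balance = 1070.3 - 430.6 = 639.7
Trade balance (goods + services) = -1512.1 + 639.7 = -872.4
Net primary income = 620.6 - 554.3 = 66.3
Net secondary income = -41.7
Current account = -872.4 + 66.3 + (-41.7) = -847.8
Financial account = -(-847.8 + (-4.9)) = 852.7

852.7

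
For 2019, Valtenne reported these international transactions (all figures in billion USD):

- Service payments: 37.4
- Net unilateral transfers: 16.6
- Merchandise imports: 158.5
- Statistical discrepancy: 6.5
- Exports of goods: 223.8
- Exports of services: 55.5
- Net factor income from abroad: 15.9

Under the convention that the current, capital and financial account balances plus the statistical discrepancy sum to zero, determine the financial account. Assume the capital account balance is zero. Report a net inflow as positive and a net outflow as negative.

Goods balance = 223.8 - 158.5 = 65.3
Services balance = 55.5 - 37.4 = 18.1
Trade balance (goods + services) = 65.3 + 18.1 = 83.4
Net primary income = 15.9
Net secondary income = 16.6
Current account = 83.4 + 15.9 + 16.6 = 115.9
Financial account = -(115.9 + 6.5) = -122.4

-122.4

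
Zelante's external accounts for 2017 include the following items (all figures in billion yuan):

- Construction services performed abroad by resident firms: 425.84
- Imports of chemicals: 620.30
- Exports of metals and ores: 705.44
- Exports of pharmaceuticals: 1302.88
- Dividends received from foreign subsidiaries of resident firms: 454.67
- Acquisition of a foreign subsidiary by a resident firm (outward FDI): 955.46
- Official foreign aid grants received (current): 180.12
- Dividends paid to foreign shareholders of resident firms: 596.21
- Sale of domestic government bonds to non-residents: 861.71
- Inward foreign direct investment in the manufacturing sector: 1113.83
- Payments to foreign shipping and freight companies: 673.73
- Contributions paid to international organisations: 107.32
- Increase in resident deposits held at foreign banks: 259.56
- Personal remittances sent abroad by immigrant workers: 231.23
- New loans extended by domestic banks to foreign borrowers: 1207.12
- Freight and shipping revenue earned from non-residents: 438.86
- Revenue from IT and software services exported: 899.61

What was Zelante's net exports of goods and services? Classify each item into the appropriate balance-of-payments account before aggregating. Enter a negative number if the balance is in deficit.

Goods: 705.44 - 620.30 + 1302.88 = 1388.02
Services: 425.84 + 438.86 + 899.61 - 673.73 = 1090.58
Trade balance = 1388.02 + 1090.58 = 2478.60
(Excluded from the trade balance — primary income: dividends received from foreign subsidiaries of resident firms 454.67, dividends paid to foreign shareholders of resident firms 596.21; financial account: acquisition of a foreign subsidiary by a resident firm (outward FDI) 955.46, sale of domestic government bonds to non-residents 861.71, inward foreign direct investment in the manufacturing sector 1113.83, increase in resident deposits held at foreign banks 259.56, new loans extended by domestic banks to foreign borrowers 1207.12; secondary income: official foreign aid grants received (current) 180.12, contributions paid to international organisations 107.32, personal remittances sent abroad by immigrant workers 231.23.)

2478.60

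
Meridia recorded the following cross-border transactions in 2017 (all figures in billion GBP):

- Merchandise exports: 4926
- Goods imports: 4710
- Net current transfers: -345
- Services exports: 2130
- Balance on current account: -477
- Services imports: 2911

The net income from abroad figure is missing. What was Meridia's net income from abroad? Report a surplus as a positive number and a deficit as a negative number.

Current account = goods balance + services balance + net primary income + net secondary income
Sum of the known components = -910
Net income from abroad = CA - (known components) = -477 - (-910) = 433

433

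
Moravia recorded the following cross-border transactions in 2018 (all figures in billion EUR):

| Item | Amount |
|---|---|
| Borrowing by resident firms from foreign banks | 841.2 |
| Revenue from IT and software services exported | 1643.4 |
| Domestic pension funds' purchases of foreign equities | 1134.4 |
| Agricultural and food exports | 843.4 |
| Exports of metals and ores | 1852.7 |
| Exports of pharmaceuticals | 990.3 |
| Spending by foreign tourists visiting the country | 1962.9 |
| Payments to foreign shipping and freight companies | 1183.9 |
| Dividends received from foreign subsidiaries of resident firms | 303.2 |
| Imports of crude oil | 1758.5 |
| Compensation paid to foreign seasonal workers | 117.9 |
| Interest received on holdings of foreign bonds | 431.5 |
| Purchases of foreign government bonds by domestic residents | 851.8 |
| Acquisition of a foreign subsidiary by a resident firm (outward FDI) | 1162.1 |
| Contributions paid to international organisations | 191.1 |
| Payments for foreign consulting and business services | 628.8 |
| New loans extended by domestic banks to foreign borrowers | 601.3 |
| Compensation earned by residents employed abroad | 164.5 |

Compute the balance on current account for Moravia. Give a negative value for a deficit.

4311.7

Goods: 1852.7 + 990.3 - 1758.5 + 843.4 = 1927.9
Services: -628.8 + 1643.4 + 1962.9 - 1183.9 = 1793.6
Primary income: -117.9 + 431.5 + 164.5 + 303.2 = 781.3
Secondary income: -191.1
Current account = 1927.9 + 1793.6 + 781.3 + (-191.1) = 4311.7
(Excluded from the current account — financial account: borrowing by resident firms from foreign banks 841.2, domestic pension funds' purchases of foreign equities 1134.4, purchases of foreign government bonds by domestic residents 851.8, acquisition of a foreign subsidiary by a resident firm (outward FDI) 1162.1, new loans extended by domestic banks to foreign borrowers 601.3.)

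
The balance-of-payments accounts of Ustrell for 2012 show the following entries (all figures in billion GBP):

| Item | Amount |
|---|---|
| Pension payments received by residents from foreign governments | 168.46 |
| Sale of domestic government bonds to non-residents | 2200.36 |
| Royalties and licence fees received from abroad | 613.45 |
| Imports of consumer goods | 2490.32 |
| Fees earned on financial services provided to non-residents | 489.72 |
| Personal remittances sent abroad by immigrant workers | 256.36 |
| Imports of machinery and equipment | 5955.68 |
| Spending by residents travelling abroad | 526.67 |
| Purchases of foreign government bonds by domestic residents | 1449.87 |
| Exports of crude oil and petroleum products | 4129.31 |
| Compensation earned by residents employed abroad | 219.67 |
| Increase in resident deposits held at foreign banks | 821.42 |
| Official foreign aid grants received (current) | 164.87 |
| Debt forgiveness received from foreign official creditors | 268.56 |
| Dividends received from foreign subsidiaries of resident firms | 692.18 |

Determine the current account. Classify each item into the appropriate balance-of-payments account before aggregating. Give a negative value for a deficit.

-2751.37

Goods: -5955.68 + 4129.31 - 2490.32 = -4316.69
Services: 613.45 - 526.67 + 489.72 = 576.50
Primary income: 219.67 + 692.18 = 911.85
Secondary income: 164.87 - 256.36 + 168.46 = 76.97
Current account = (-4316.69) + 576.50 + 911.85 + 76.97 = -2751.37
(Excluded from the current account — financial account: sale of domestic government bonds to non-residents 2200.36, purchases of foreign government bonds by domestic residents 1449.87, increase in resident deposits held at foreign banks 821.42; capital account: debt forgiveness received from foreign official creditors 268.56.)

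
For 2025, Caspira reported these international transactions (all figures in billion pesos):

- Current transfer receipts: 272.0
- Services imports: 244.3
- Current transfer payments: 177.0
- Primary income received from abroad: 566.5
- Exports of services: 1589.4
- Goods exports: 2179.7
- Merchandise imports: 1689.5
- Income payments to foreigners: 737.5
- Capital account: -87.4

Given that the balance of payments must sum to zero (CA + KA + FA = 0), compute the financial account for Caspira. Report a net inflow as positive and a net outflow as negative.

Goods balance = 2179.7 - 1689.5 = 490.2
Services balance = 1589.4 - 244.3 = 1345.1
Trade balance (goods + services) = 490.2 + 1345.1 = 1835.3
Net primary income = 566.5 - 737.5 = -171.0
Net secondary income = 272.0 - 177.0 = 95.0
Current account = 1835.3 + (-171.0) + 95.0 = 1759.3
Financial account = -(1759.3 + (-87.4)) = -1671.9

-1671.9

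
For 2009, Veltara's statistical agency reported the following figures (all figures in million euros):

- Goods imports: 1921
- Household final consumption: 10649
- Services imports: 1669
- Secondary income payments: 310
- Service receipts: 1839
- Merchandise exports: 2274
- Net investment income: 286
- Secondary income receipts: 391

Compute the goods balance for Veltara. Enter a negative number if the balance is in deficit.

Goods balance = 2274 - 1921 = 353

353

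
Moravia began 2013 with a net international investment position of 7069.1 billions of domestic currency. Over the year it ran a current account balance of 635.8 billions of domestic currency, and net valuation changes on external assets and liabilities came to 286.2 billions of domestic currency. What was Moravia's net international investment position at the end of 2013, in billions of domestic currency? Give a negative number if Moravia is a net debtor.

Change in NIIP = current account + net valuation change = 635.8 + 286.2 = 922.0
End-of-year NIIP = 7069.1 + 922.0 = 7991.1

7991.1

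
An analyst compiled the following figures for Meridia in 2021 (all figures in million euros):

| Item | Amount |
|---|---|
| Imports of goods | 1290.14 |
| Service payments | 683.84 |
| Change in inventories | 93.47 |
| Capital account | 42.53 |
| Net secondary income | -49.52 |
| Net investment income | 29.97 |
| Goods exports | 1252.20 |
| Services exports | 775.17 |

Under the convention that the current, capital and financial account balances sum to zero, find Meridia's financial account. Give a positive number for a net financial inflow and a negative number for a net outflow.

Goods balance = 1252.20 - 1290.14 = -37.94
Services balance = 775.17 - 683.84 = 91.33
Trade balance (goods + services) = -37.94 + 91.33 = 53.39
Net primary income = 29.97
Net secondary income = -49.52
Current account = 53.39 + 29.97 + (-49.52) = 33.84
Financial account = -(33.84 + 42.53) = -76.37

-76.37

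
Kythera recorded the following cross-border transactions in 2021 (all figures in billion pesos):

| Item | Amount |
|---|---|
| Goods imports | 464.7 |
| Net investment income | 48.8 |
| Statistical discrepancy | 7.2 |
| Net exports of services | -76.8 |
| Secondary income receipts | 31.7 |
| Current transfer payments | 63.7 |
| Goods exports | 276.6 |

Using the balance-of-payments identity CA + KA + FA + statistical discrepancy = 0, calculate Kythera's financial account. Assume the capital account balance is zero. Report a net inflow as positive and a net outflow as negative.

Goods balance = 276.6 - 464.7 = -188.1
Services balance = -76.8
Trade balance (goods + services) = -188.1 + (-76.8) = -264.9
Net primary income = 48.8
Net secondary income = 31.7 - 63.7 = -32.0
Current account = -264.9 + 48.8 + (-32.0) = -248.1
Financial account = -(-248.1 + 7.2) = 240.9

240.9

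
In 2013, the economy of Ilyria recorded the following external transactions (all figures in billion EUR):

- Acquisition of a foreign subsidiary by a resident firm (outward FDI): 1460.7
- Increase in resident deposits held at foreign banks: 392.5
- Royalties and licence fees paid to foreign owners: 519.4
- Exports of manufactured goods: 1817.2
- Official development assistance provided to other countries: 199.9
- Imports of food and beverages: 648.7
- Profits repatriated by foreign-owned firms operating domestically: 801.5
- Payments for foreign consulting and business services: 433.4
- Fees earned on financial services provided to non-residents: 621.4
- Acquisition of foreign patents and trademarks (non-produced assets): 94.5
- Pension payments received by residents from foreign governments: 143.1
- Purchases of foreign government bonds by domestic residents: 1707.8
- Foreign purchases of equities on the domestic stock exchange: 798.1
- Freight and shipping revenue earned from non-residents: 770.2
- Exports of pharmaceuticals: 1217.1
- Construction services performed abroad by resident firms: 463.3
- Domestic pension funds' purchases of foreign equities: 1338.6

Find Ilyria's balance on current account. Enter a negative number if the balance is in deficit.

2429.4

Goods: 1817.2 - 648.7 + 1217.1 = 2385.6
Services: 463.3 + 621.4 - 433.4 - 519.4 + 770.2 = 902.1
Primary income: -801.5
Secondary income: -199.9 + 143.1 = -56.8
Current account = 2385.6 + 902.1 + (-801.5) + (-56.8) = 2429.4
(Excluded from the current account — financial account: acquisition of a foreign subsidiary by a resident firm (outward FDI) 1460.7, increase in resident deposits held at foreign banks 392.5, purchases of foreign government bonds by domestic residents 1707.8, foreign purchases of equities on the domestic stock exchange 798.1, domestic pension funds' purchases of foreign equities 1338.6; capital account: acquisition of foreign patents and trademarks (non-produced assets) 94.5.)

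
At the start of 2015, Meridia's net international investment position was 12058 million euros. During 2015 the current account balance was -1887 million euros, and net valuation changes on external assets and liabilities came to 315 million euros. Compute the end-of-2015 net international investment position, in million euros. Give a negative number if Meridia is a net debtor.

Change in NIIP = current account + net valuation change = -1887 + 315 = -1572
End-of-year NIIP = 12058 + (-1572) = 10486

10486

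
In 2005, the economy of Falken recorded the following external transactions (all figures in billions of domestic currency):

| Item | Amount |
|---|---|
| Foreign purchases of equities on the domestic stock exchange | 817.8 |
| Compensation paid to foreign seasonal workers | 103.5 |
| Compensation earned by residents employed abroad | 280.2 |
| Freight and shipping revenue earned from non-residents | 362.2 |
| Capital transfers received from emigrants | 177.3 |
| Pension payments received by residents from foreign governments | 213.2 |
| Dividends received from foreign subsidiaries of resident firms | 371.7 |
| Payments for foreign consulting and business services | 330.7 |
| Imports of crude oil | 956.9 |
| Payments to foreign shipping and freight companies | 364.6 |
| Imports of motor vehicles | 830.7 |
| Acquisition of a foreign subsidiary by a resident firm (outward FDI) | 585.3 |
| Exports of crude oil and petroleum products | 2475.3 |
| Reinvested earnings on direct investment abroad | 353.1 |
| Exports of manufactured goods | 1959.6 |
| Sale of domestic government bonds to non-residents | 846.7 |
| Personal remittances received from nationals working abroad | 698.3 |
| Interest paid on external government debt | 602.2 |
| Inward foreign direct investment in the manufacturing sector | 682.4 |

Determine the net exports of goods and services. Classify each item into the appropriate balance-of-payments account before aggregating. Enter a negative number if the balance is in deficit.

2314.2

Goods: 1959.6 + 2475.3 - 830.7 - 956.9 = 2647.3
Services: -330.7 + 362.2 - 364.6 = -333.1
Trade balance = 2647.3 + (-333.1) = 2314.2
(Excluded from the trade balance — financial account: foreign purchases of equities on the domestic stock exchange 817.8, acquisition of a foreign subsidiary by a resident firm (outward FDI) 585.3, sale of domestic government bonds to non-residents 846.7, inward foreign direct investment in the manufacturing sector 682.4; primary income: compensation paid to foreign seasonal workers 103.5, compensation earned by residents employed abroad 280.2, dividends received from foreign subsidiaries of resident firms 371.7, reinvested earnings on direct investment abroad 353.1, interest paid on external government debt 602.2; capital account: capital transfers received from emigrants 177.3; secondary income: pension payments received by residents from foreign governments 213.2, personal remittances received from nationals working abroad 698.3.)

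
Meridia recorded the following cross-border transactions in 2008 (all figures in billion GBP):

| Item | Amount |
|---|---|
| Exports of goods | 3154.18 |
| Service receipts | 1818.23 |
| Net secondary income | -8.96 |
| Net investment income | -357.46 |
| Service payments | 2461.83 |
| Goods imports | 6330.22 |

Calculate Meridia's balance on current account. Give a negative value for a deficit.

-4186.06

Goods balance = 3154.18 - 6330.22 = -3176.04
Services balance = 1818.23 - 2461.83 = -643.60
Trade balance (goods + services) = -3176.04 + (-643.60) = -3819.64
Net primary income = -357.46
Net secondary income = -8.96
Current account = -3819.64 + (-357.46) + (-8.96) = -4186.06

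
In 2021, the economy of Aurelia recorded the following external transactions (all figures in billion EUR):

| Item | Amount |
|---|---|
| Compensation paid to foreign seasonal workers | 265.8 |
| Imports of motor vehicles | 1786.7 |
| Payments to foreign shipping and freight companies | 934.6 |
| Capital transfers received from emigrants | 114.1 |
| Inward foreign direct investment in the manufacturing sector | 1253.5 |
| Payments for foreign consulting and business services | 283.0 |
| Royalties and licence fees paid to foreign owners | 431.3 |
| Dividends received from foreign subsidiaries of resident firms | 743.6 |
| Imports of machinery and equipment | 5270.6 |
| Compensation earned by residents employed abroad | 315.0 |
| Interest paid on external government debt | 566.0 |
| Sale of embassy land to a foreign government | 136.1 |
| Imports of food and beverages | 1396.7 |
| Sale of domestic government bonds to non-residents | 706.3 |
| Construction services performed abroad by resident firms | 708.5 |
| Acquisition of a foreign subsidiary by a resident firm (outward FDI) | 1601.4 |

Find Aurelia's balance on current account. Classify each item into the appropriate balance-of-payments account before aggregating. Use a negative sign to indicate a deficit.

-9167.6

Goods: -1786.7 - 5270.6 - 1396.7 = -8454.0
Services: 708.5 - 283.0 - 431.3 - 934.6 = -940.4
Primary income: -566.0 + 315.0 - 265.8 + 743.6 = 226.8
Current account = (-8454.0) + (-940.4) + 226.8 = -9167.6
(Excluded from the current account — capital account: capital transfers received from emigrants 114.1, sale of embassy land to a foreign government 136.1; financial account: inward foreign direct investment in the manufacturing sector 1253.5, sale of domestic government bonds to non-residents 706.3, acquisition of a foreign subsidiary by a resident firm (outward FDI) 1601.4.)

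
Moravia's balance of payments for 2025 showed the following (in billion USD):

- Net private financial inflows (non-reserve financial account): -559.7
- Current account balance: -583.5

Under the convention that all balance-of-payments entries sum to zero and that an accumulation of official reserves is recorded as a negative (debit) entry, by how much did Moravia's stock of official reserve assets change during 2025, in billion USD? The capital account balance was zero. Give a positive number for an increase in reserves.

Official reserve transactions balance = -((-583.5) + (-559.7)) = 1143.2
An accumulation of reserves is recorded as a debit (negative entry), so the change in the stock of reserves is the negative of that balance.
Change in official reserves = -(1143.2) = -1143.2

-1143.2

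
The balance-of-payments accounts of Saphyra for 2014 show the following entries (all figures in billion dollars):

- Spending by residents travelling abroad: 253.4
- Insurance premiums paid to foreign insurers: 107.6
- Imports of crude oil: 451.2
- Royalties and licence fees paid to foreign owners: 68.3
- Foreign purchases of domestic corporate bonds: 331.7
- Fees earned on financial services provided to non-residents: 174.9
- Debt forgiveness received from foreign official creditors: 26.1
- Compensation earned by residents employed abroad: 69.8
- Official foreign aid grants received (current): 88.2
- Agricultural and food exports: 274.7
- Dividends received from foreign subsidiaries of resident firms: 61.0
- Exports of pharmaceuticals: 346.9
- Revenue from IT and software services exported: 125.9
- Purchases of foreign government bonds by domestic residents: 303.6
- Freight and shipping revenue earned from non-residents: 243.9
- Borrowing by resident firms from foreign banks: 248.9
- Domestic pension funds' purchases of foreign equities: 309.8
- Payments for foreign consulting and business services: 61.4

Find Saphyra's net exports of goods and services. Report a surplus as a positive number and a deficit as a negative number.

224.4

Goods: -451.2 + 346.9 + 274.7 = 170.4
Services: -253.4 + 174.9 - 61.4 - 68.3 + 125.9 - 107.6 + 243.9 = 54.0
Trade balance = 170.4 + 54.0 = 224.4
(Excluded from the trade balance — financial account: foreign purchases of domestic corporate bonds 331.7, purchases of foreign government bonds by domestic residents 303.6, borrowing by resident firms from foreign banks 248.9, domestic pension funds' purchases of foreign equities 309.8; capital account: debt forgiveness received from foreign official creditors 26.1; primary income: compensation earned by residents employed abroad 69.8, dividends received from foreign subsidiaries of resident firms 61.0; secondary income: official foreign aid grants received (current) 88.2.)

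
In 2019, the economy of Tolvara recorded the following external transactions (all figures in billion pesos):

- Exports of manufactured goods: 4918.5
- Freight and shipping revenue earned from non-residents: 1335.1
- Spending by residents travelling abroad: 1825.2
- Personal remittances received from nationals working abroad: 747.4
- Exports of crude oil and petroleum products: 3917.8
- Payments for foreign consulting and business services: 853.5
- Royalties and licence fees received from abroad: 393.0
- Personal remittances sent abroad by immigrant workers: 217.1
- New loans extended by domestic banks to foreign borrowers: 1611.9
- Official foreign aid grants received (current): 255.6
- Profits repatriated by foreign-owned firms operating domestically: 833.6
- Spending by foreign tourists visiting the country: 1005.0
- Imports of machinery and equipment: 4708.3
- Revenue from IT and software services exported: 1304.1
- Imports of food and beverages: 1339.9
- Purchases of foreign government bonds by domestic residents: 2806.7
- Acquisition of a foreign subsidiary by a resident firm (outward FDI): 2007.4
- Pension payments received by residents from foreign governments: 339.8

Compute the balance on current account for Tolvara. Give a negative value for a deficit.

4438.7

Goods: -4708.3 + 3917.8 - 1339.9 + 4918.5 = 2788.1
Services: -853.5 + 1304.1 + 1335.1 + 1005.0 - 1825.2 + 393.0 = 1358.5
Primary income: -833.6
Secondary income: 255.6 - 217.1 + 747.4 + 339.8 = 1125.7
Current account = 2788.1 + 1358.5 + (-833.6) + 1125.7 = 4438.7
(Excluded from the current account — financial account: new loans extended by domestic banks to foreign borrowers 1611.9, purchases of foreign government bonds by domestic residents 2806.7, acquisition of a foreign subsidiary by a resident firm (outward FDI) 2007.4.)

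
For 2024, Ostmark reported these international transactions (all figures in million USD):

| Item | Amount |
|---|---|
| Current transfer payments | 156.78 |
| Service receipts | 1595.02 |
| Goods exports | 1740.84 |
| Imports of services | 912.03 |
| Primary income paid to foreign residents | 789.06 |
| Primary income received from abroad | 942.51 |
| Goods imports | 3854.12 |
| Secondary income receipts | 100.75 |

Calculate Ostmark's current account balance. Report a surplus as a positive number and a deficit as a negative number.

Goods balance = 1740.84 - 3854.12 = -2113.28
Services balance = 1595.02 - 912.03 = 682.99
Trade balance (goods + services) = -2113.28 + 682.99 = -1430.29
Net primary income = 942.51 - 789.06 = 153.45
Net secondary income = 100.75 - 156.78 = -56.03
Current account = -1430.29 + 153.45 + (-56.03) = -1332.87

-1332.87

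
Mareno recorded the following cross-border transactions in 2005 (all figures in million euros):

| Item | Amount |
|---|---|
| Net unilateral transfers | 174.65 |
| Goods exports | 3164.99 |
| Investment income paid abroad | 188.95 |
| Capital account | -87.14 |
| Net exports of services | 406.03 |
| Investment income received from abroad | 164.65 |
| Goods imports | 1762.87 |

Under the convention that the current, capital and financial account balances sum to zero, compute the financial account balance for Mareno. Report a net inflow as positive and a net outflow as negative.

-1871.36

Goods balance = 3164.99 - 1762.87 = 1402.12
Services balance = 406.03
Trade balance (goods + services) = 1402.12 + 406.03 = 1808.15
Net primary income = 164.65 - 188.95 = -24.30
Net secondary income = 174.65
Current account = 1808.15 + (-24.30) + 174.65 = 1958.50
Financial account = -(1958.50 + (-87.14)) = -1871.36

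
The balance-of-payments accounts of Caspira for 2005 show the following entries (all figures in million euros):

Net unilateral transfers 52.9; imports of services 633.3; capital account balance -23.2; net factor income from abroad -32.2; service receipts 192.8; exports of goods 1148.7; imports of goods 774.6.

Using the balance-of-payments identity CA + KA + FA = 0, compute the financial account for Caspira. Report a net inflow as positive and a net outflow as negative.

Goods balance = 1148.7 - 774.6 = 374.1
Services balance = 192.8 - 633.3 = -440.5
Trade balance (goods + services) = 374.1 + (-440.5) = -66.4
Net primary income = -32.2
Net secondary income = 52.9
Current account = -66.4 + (-32.2) + 52.9 = -45.7
Financial account = -(-45.7 + (-23.2)) = 68.9

68.9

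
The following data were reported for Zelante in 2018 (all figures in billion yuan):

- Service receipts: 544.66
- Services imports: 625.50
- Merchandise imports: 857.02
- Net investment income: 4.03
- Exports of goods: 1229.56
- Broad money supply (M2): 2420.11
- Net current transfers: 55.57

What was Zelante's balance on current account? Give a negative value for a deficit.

351.30

Goods balance = 1229.56 - 857.02 = 372.54
Services balance = 544.66 - 625.50 = -80.84
Trade balance (goods + services) = 372.54 + (-80.84) = 291.70
Net primary income = 4.03
Net secondary income = 55.57
Current account = 291.70 + 4.03 + 55.57 = 351.30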